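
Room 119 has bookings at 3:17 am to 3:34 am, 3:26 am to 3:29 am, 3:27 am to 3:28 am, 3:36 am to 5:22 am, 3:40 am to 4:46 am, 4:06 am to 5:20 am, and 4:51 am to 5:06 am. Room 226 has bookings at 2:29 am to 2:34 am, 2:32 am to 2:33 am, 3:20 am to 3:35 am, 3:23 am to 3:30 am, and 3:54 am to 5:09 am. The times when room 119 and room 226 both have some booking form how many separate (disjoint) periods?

2

First set merges to 3:17 am-3:34 am, 3:36 am-5:22 am.
Second set merges to 2:29 am-2:34 am, 3:20 am-3:35 am, 3:54 am-5:09 am.
A ∩ B = 3:20 am-3:34 am, 3:54 am-5:09 am.
That is 2 disjoint pieces.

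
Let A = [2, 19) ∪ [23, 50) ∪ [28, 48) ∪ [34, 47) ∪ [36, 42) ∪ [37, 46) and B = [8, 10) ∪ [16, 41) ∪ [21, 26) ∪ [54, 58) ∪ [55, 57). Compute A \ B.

A, merged: [2, 19), [23, 50).
B, merged: [8, 10), [16, 41), [54, 58).
[2, 19) with B removed leaves [2, 8), [10, 16).
[23, 50) with B removed leaves [41, 50).

[2, 8) ∪ [10, 16) ∪ [41, 50)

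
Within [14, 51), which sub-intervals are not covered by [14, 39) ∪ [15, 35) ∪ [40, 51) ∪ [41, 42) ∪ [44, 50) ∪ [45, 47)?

Covered (merged): [14, 39), [40, 51).
Uncovered inside [14, 51): [39, 40).

[39, 40)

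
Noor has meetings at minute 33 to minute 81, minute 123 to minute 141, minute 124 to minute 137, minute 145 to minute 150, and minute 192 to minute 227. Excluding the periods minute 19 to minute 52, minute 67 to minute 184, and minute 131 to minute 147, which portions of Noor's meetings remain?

minute 52 to minute 67, minute 192 to minute 227

First set merges to minute 33 to minute 81, minute 123 to minute 141, minute 145 to minute 150, minute 192 to minute 227.
Second set merges to minute 19 to minute 52, minute 67 to minute 184.
minute 33 to minute 81 with B removed leaves minute 52 to minute 67.
minute 123 to minute 141 lies entirely inside B → drops out.
minute 145 to minute 150 lies entirely inside B → drops out.
minute 192 to minute 227 is untouched.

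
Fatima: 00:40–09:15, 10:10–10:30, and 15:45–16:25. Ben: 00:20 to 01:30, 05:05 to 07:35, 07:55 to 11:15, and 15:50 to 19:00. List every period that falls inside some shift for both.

00:40–09:15 overlaps B on 00:40–01:30, 05:05–07:35, 07:55–09:15.
10:10–10:30 overlaps B on 10:10–10:30.
15:45–16:25 overlaps B on 15:50–16:25.

00:40–01:30, 05:05–07:35, 07:55–09:15, 10:10–10:30, 15:50–16:25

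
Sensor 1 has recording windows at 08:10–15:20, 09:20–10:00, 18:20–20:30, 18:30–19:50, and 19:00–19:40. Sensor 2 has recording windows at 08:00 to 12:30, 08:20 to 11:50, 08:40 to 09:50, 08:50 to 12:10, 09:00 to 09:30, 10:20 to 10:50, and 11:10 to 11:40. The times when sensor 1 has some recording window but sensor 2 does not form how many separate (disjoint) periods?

2

First set merges to 08:10–15:20, 18:20–20:30.
Second set merges to 08:00–12:30.
A \ B = 12:30–15:20, 18:20–20:30.
That is 2 disjoint pieces.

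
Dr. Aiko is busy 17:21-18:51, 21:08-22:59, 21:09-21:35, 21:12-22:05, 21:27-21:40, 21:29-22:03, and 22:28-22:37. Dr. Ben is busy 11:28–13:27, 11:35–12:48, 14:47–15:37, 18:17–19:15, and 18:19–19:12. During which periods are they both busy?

Merge the first list: 17:21–18:51, 21:08–22:59.
Merge the second list: 11:28–13:27, 14:47–15:37, 18:17–19:15.
17:21–18:51 overlaps B on 18:17–18:51.
21:08–22:59 falls entirely outside B.

18:17–18:51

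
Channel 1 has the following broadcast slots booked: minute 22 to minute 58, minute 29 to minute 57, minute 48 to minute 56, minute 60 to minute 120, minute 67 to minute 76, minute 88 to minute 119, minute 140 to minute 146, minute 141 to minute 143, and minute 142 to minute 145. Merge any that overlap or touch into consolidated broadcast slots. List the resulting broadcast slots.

minute 22 to minute 58, minute 60 to minute 120, minute 140 to minute 146

minute 29 to minute 57 overlaps/touches minute 22 to minute 58 → extend to minute 22 to minute 58.
minute 48 to minute 56 overlaps/touches minute 22 to minute 58 → extend to minute 22 to minute 58.
minute 60 to minute 120 is disjoint → start new block.
minute 67 to minute 76 overlaps/touches minute 60 to minute 120 → extend to minute 60 to minute 120.
minute 88 to minute 119 overlaps/touches minute 60 to minute 120 → extend to minute 60 to minute 120.
minute 140 to minute 146 is disjoint → start new block.
minute 141 to minute 143 overlaps/touches minute 140 to minute 146 → extend to minute 140 to minute 146.
minute 142 to minute 145 overlaps/touches minute 140 to minute 146 → extend to minute 140 to minute 146.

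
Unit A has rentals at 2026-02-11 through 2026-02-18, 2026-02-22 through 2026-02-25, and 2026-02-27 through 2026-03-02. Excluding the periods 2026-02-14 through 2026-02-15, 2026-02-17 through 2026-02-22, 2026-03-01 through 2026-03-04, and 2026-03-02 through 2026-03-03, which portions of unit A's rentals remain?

2026-02-11 through 2026-02-13, 2026-02-16 through 2026-02-16, 2026-02-23 through 2026-02-25, 2026-02-27 through 2026-02-28

Merge the second list: 2026-02-14 through 2026-02-15, 2026-02-17 through 2026-02-22, 2026-03-01 through 2026-03-04.
2026-02-11 through 2026-02-18 minus B → 2026-02-11 through 2026-02-13, 2026-02-16 through 2026-02-16.
2026-02-22 through 2026-02-25 minus B → 2026-02-23 through 2026-02-25.
2026-02-27 through 2026-03-02 minus B → 2026-02-27 through 2026-02-28.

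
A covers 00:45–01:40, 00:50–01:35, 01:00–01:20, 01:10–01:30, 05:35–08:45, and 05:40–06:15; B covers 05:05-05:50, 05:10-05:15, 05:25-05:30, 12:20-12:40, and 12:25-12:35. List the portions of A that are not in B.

00:45-01:40, 05:50-08:45

First set merges to 00:45-01:40, 05:35-08:45.
Second set merges to 05:05-05:50, 12:20-12:40.
00:45-01:40 is untouched.
05:35-08:45 with B removed leaves 05:50-08:45.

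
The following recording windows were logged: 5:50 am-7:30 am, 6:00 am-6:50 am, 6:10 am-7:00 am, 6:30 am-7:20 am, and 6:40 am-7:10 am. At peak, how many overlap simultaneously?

Sweep endpoints in order; track running count of active intervals.
Peak of 5 reached at 6:40 am.

5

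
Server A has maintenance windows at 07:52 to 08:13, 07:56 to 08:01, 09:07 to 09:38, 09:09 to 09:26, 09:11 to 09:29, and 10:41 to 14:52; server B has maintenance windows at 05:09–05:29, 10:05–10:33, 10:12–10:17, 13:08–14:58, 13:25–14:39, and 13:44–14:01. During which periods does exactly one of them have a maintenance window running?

05:09–05:29, 07:52–08:13, 09:07–09:38, 10:05–10:33, 10:41–13:08, 14:52–14:58

Merge the first list: 07:52–08:13, 09:07–09:38, 10:41–14:52.
Merge the second list: 05:09–05:29, 10:05–10:33, 13:08–14:58.
Only in the first: 07:52–08:13, 09:07–09:38, 10:41–13:08.
Only in the second: 05:09–05:29, 10:05–10:33, 14:52–14:58.
Together these are the periods covered by exactly one.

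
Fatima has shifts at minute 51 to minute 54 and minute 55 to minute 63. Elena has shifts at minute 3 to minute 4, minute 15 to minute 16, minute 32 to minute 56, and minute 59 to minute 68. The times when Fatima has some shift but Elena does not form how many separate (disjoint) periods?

A \ B = minute 56 to minute 59.
That is 1 disjoint piece.

1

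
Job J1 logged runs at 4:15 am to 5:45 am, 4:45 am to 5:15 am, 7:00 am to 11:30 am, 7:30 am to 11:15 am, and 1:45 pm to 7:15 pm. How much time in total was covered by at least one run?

Merged: 4:15 am–5:45 am, 7:00 am–11:30 am, 1:45 pm–7:15 pm.
Lengths: 1 h 30 min + 4 h 30 min + 5 h 30 min = 11 h 30 min.

11 h 30 min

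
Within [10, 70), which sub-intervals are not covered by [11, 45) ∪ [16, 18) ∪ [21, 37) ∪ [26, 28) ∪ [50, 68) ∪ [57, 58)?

[10, 11) ∪ [45, 50) ∪ [68, 70)

The merged coverage is [11, 45), [50, 68).
Gaps within [10, 70): [10, 11), [45, 50), [68, 70).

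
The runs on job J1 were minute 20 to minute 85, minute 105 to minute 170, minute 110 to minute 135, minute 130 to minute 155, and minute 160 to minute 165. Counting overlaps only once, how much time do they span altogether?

Merged: minute 20 to minute 85, minute 105 to minute 170.
Lengths: 65 minutes + 65 minutes = 130 minutes.

130 minutes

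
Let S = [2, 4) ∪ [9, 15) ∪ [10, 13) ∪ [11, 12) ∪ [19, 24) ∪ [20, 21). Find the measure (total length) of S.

Merged: [2, 4), [9, 15), [19, 24).
Lengths: 2 + 6 + 5 = 13.

13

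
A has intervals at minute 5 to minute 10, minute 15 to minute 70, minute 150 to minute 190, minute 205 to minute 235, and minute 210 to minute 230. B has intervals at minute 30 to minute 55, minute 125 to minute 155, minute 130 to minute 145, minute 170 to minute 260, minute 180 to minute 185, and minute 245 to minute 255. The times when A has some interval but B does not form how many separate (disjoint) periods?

4

Merge the first list: minute 5 to minute 10, minute 15 to minute 70, minute 150 to minute 190, minute 205 to minute 235.
Merge the second list: minute 30 to minute 55, minute 125 to minute 155, minute 170 to minute 260.
A \ B = minute 5 to minute 10, minute 15 to minute 30, minute 55 to minute 70, minute 155 to minute 170.
That is 4 disjoint pieces.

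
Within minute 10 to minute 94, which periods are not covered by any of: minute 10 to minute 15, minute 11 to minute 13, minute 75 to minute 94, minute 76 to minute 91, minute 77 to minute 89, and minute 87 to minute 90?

minute 15 to minute 75

The merged coverage is minute 10 to minute 15, minute 75 to minute 94.
Gaps within minute 10 to minute 94: minute 15 to minute 75.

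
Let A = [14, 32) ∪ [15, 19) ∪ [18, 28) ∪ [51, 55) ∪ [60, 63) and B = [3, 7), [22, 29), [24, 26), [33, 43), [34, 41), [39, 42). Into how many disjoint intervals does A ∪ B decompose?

5

A, merged: [14, 32), [51, 55), [60, 63).
B, merged: [3, 7), [22, 29), [33, 43).
A ∪ B = [3, 7), [14, 32), [33, 43), [51, 55), [60, 63).
That is 5 disjoint pieces.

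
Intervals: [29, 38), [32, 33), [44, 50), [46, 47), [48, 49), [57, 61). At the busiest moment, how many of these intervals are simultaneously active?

2

Walk the sorted start/end points keeping a running depth.
The depth first hits 2 at 32.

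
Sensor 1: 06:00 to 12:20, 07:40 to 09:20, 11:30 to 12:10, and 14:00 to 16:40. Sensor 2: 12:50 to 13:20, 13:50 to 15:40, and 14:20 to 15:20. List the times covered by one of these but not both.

Merge the first list: 06:00–12:20, 14:00–16:40.
Merge the second list: 12:50–13:20, 13:50–15:40.
A \ B = 06:00–12:20, 15:40–16:40.
B \ A = 12:50–13:20, 13:50–14:00.
Union of the two gives the symmetric difference.

06:00–12:20, 12:50–13:20, 13:50–14:00, 15:40–16:40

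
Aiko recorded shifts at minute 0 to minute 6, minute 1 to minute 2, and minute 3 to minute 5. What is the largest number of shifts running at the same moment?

Sweep endpoints in order; track running count of active intervals.
Peak of 2 reached at minute 1.

2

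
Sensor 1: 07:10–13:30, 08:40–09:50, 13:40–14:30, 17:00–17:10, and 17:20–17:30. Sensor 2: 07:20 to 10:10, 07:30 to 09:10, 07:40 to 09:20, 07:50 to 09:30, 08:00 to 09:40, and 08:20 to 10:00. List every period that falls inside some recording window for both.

07:20–10:10

A, merged: 07:10–13:30, 13:40–14:30, 17:00–17:10, 17:20–17:30.
B, merged: 07:20–10:10.
07:10–13:30 meets the second set on 07:20–10:10.
13:40–14:30: no overlap with the second set.
17:00–17:10: no overlap with the second set.
17:20–17:30: no overlap with the second set.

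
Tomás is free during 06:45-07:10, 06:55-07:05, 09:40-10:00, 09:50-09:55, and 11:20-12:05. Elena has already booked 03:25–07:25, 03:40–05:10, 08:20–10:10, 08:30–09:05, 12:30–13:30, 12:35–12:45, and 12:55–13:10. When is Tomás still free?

11:20-12:05

Merge the first list: 06:45-07:10, 09:40-10:00, 11:20-12:05.
Merge the second list: 03:25-07:25, 08:20-10:10, 12:30-13:30.
06:45-07:10 lies entirely inside B → drops out.
09:40-10:00 lies entirely inside B → drops out.
11:20-12:05 is untouched.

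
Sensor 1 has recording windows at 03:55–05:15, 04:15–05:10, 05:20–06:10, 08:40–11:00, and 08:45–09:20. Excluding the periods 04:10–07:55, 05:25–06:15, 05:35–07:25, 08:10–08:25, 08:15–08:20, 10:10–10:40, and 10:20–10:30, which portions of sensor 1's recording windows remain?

First set merges to 03:55–05:15, 05:20–06:10, 08:40–11:00.
Second set merges to 04:10–07:55, 08:10–08:25, 10:10–10:40.
03:55–05:15 \ B = 03:55–04:10.
05:20–06:10: entirely removed.
08:40–11:00 \ B = 08:40–10:10, 10:40–11:00.

03:55–04:10, 08:40–10:10, 10:40–11:00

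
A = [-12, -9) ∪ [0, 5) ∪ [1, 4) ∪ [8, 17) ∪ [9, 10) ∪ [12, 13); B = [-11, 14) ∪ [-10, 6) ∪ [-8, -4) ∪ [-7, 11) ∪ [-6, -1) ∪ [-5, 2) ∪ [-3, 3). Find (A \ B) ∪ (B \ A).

[-12, -11) ∪ [-9, 0) ∪ [5, 8) ∪ [14, 17)

First set merges to [-12, -9), [0, 5), [8, 17).
Second set merges to [-11, 14).
Only in the first: [-12, -11), [14, 17).
Only in the second: [-9, 0), [5, 8).
Together these are the periods covered by exactly one.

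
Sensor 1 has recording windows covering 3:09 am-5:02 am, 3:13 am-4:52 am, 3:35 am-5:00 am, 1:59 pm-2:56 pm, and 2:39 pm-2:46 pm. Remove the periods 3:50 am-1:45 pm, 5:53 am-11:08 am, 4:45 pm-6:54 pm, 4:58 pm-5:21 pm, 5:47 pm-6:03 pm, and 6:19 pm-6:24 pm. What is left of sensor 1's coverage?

3:09 am-3:50 am, 1:59 pm-2:56 pm

A, merged: 3:09 am-5:02 am, 1:59 pm-2:56 pm.
B, merged: 3:50 am-1:45 pm, 4:45 pm-6:54 pm.
3:09 am-5:02 am \ B = 3:09 am-3:50 am.
1:59 pm-2:56 pm: nothing removed.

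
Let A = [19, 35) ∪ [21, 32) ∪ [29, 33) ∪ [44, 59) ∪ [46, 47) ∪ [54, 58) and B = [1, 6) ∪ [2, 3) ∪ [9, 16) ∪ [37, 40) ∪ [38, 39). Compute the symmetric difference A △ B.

A, merged: [19, 35), [44, 59).
B, merged: [1, 6), [9, 16), [37, 40).
Only in the first: [19, 35), [44, 59).
Only in the second: [1, 6), [9, 16), [37, 40).
Together these are the periods covered by exactly one.

[1, 6) ∪ [9, 16) ∪ [19, 35) ∪ [37, 40) ∪ [44, 59)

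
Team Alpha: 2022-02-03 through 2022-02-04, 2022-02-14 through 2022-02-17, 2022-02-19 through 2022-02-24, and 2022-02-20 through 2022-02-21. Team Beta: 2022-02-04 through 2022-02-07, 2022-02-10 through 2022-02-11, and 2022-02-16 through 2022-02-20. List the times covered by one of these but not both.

2022-02-03 through 2022-02-03, 2022-02-05 through 2022-02-07, 2022-02-10 through 2022-02-11, 2022-02-14 through 2022-02-15, 2022-02-18 through 2022-02-18, 2022-02-21 through 2022-02-24

Merge the first list: 2022-02-03 through 2022-02-04, 2022-02-14 through 2022-02-17, 2022-02-19 through 2022-02-24.
Only in the first: 2022-02-03 through 2022-02-03, 2022-02-14 through 2022-02-15, 2022-02-21 through 2022-02-24.
Only in the second: 2022-02-05 through 2022-02-07, 2022-02-10 through 2022-02-11, 2022-02-18 through 2022-02-18.
Together these are the periods covered by exactly one.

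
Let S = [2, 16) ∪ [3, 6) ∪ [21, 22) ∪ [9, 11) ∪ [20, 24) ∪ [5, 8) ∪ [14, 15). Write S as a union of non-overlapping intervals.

Sort by start: [2, 16), [3, 6), [5, 8), [9, 11), [14, 15), [20, 24), [21, 22).
[3, 6) overlaps/touches [2, 16) → extend to [2, 16).
[5, 8) overlaps/touches [2, 16) → extend to [2, 16).
[9, 11) overlaps/touches [2, 16) → extend to [2, 16).
[14, 15) overlaps/touches [2, 16) → extend to [2, 16).
[20, 24) is disjoint → start new block.
[21, 22) overlaps/touches [20, 24) → extend to [20, 24).

[2, 16) ∪ [20, 24)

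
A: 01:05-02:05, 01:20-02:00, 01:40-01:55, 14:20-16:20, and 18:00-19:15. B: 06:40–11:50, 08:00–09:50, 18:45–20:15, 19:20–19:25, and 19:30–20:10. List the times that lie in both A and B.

18:45–19:15

First set merges to 01:05–02:05, 14:20–16:20, 18:00–19:15.
Second set merges to 06:40–11:50, 18:45–20:15.
01:05–02:05 falls entirely outside B.
14:20–16:20 falls entirely outside B.
18:00–19:15 overlaps B on 18:45–19:15.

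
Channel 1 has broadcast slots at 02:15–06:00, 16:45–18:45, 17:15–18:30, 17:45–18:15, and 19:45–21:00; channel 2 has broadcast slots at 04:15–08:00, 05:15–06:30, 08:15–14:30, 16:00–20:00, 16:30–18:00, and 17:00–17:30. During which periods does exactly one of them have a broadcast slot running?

02:15–04:15, 06:00–08:00, 08:15–14:30, 16:00–16:45, 18:45–19:45, 20:00–21:00

Merge the first list: 02:15–06:00, 16:45–18:45, 19:45–21:00.
Merge the second list: 04:15–08:00, 08:15–14:30, 16:00–20:00.
Only in the first: 02:15–04:15, 20:00–21:00.
Only in the second: 06:00–08:00, 08:15–14:30, 16:00–16:45, 18:45–19:45.
Together these are the periods covered by exactly one.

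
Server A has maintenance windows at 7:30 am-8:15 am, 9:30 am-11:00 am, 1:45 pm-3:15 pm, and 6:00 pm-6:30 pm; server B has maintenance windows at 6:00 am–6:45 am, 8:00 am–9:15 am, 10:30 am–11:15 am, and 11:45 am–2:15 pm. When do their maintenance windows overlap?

8:00 am-8:15 am, 10:30 am-11:00 am, 1:45 pm-2:15 pm

7:30 am-8:15 am ∩ B → 8:00 am-8:15 am.
9:30 am-11:00 am ∩ B → 10:30 am-11:00 am.
1:45 pm-3:15 pm ∩ B → 1:45 pm-2:15 pm.
6:00 pm-6:30 pm meets no B interval.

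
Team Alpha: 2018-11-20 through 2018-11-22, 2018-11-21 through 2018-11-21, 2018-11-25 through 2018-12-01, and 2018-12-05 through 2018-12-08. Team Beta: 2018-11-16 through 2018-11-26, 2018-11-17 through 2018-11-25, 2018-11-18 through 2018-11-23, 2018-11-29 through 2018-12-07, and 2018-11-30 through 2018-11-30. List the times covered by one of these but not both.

Merge the first list: 2018-11-20 through 2018-11-22, 2018-11-25 through 2018-12-01, 2018-12-05 through 2018-12-08.
Merge the second list: 2018-11-16 through 2018-11-26, 2018-11-29 through 2018-12-07.
A but not B: 2018-11-27 through 2018-11-28, 2018-12-08 through 2018-12-08.
B but not A: 2018-11-16 through 2018-11-19, 2018-11-23 through 2018-11-24, 2018-12-02 through 2018-12-04.
Combining gives A △ B.

2018-11-16 through 2018-11-19, 2018-11-23 through 2018-11-24, 2018-11-27 through 2018-11-28, 2018-12-02 through 2018-12-04, 2018-12-08 through 2018-12-08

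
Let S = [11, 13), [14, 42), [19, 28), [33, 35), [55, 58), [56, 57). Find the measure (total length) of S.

Merged: [11, 13), [14, 42), [55, 58).
Lengths: 2 + 28 + 3 = 33.

33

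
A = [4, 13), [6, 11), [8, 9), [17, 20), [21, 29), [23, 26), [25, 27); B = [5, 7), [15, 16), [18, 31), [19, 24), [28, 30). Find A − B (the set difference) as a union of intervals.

[4, 5) ∪ [7, 13) ∪ [17, 18)

First set merges to [4, 13), [17, 20), [21, 29).
Second set merges to [5, 7), [15, 16), [18, 31).
[4, 13) minus B → [4, 5), [7, 13).
[17, 20) minus B → [17, 18).
[21, 29): fully covered by B → removed.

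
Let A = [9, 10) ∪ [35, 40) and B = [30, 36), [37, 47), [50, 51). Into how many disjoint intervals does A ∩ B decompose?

A ∩ B = [35, 36), [37, 40).
That is 2 disjoint pieces.

2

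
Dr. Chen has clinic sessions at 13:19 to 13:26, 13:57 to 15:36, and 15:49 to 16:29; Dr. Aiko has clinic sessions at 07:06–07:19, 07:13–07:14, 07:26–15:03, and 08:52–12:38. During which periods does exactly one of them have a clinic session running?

Merge the second list: 07:06-07:19, 07:26-15:03.
A but not B: 15:03-15:36, 15:49-16:29.
B but not A: 07:06-07:19, 07:26-13:19, 13:26-13:57.
Combining gives A △ B.

07:06-07:19, 07:26-13:19, 13:26-13:57, 15:03-15:36, 15:49-16:29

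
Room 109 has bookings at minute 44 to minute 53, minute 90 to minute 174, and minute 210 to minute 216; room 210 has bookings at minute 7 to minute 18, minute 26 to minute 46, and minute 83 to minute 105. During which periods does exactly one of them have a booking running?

minute 7 to minute 18, minute 26 to minute 44, minute 46 to minute 53, minute 83 to minute 90, minute 105 to minute 174, minute 210 to minute 216

A but not B: minute 46 to minute 53, minute 105 to minute 174, minute 210 to minute 216.
B but not A: minute 7 to minute 18, minute 26 to minute 44, minute 83 to minute 90.
Combining gives A △ B.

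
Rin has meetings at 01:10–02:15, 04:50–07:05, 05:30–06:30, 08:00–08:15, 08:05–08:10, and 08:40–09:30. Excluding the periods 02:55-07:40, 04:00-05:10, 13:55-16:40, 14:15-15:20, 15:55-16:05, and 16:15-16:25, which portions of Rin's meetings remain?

Merge the first list: 01:10–02:15, 04:50–07:05, 08:00–08:15, 08:40–09:30.
Merge the second list: 02:55–07:40, 13:55–16:40.
01:10–02:15: no B overlap → unchanged.
04:50–07:05: fully covered by B → removed.
08:00–08:15: no B overlap → unchanged.
08:40–09:30: no B overlap → unchanged.

01:10–02:15, 08:00–08:15, 08:40–09:30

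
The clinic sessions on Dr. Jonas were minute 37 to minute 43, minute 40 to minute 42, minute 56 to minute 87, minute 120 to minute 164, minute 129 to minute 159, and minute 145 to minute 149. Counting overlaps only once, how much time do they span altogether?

Merged: minute 37 to minute 43, minute 56 to minute 87, minute 120 to minute 164.
Lengths: 6 minutes + 31 minutes + 44 minutes = 81 minutes.

81 minutes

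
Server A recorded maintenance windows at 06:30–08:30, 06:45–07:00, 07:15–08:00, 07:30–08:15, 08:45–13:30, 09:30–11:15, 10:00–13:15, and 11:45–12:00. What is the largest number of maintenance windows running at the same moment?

Sweep endpoints in order; track running count of active intervals.
Peak of 3 reached at 07:30.

3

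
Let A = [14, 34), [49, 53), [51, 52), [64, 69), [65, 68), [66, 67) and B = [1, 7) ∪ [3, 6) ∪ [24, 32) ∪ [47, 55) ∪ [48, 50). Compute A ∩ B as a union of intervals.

Merge the first list: [14, 34), [49, 53), [64, 69).
Merge the second list: [1, 7), [24, 32), [47, 55).
[14, 34) meets the second set on [24, 32).
[49, 53) meets the second set on [49, 53).
[64, 69): no overlap with the second set.

[24, 32) ∪ [49, 53)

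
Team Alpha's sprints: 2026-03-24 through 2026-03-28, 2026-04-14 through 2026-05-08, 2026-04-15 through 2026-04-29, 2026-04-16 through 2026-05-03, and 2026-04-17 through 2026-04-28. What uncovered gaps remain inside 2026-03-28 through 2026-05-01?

The merged coverage is 2026-03-24 through 2026-03-28, 2026-04-14 through 2026-05-08.
Gaps within 2026-03-28 through 2026-05-01: 2026-03-29 through 2026-04-13.

2026-03-29 through 2026-04-13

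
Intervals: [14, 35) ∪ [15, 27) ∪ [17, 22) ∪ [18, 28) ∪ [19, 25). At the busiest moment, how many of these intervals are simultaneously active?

Walk the sorted start/end points keeping a running depth.
The depth first hits 5 at 19.

5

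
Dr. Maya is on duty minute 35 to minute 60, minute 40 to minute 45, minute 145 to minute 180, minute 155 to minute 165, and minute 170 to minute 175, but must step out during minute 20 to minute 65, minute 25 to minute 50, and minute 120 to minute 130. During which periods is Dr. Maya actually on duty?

minute 145 to minute 180

First set merges to minute 35 to minute 60, minute 145 to minute 180.
Second set merges to minute 20 to minute 65, minute 120 to minute 130.
minute 35 to minute 60 lies entirely inside B → drops out.
minute 145 to minute 180 is untouched.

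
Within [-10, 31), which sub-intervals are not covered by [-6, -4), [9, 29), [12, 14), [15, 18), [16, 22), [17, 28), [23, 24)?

Covered (merged): [-6, -4), [9, 29).
Complement within [-10, 31): [-10, -6), [-4, 9), [29, 31).

[-10, -6) ∪ [-4, 9) ∪ [29, 31)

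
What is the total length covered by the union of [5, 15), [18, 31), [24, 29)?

Merged: [5, 15), [18, 31).
Lengths: 10 + 13 = 23.

23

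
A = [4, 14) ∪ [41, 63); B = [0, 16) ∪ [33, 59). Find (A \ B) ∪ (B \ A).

A but not B: [59, 63).
B but not A: [0, 4), [14, 16), [33, 41).
Combining gives A △ B.

[0, 4) ∪ [14, 16) ∪ [33, 41) ∪ [59, 63)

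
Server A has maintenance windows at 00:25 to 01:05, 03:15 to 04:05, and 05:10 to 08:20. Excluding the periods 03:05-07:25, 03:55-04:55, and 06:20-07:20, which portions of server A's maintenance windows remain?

B, merged: 03:05–07:25.
00:25–01:05: no B overlap → unchanged.
03:15–04:05: fully covered by B → removed.
05:10–08:20 minus B → 07:25–08:20.

00:25–01:05, 07:25–08:20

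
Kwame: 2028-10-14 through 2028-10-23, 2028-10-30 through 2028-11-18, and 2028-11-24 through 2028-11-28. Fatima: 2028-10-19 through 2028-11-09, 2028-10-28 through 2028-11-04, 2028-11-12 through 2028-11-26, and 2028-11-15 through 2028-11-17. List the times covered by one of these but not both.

2028-10-14 through 2028-10-18, 2028-10-24 through 2028-10-29, 2028-11-10 through 2028-11-11, 2028-11-19 through 2028-11-23, 2028-11-27 through 2028-11-28

Merge the second list: 2028-10-19 through 2028-11-09, 2028-11-12 through 2028-11-26.
A but not B: 2028-10-14 through 2028-10-18, 2028-11-10 through 2028-11-11, 2028-11-27 through 2028-11-28.
B but not A: 2028-10-24 through 2028-10-29, 2028-11-19 through 2028-11-23.
Combining gives A △ B.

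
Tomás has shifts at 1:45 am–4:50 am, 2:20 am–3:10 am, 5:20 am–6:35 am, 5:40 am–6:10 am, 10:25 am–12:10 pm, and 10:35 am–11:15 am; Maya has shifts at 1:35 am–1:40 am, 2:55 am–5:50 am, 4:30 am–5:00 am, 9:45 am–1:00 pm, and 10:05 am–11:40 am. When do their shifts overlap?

First set merges to 1:45 am–4:50 am, 5:20 am–6:35 am, 10:25 am–12:10 pm.
Second set merges to 1:35 am–1:40 am, 2:55 am–5:50 am, 9:45 am–1:00 pm.
1:45 am–4:50 am meets the second set on 2:55 am–4:50 am.
5:20 am–6:35 am meets the second set on 5:20 am–5:50 am.
10:25 am–12:10 pm meets the second set on 10:25 am–12:10 pm.

2:55 am–4:50 am, 5:20 am–5:50 am, 10:25 am–12:10 pm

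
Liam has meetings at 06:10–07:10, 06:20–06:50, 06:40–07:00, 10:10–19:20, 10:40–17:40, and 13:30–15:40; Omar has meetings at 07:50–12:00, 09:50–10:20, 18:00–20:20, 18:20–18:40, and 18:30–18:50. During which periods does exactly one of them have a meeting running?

06:10–07:10, 07:50–10:10, 12:00–18:00, 19:20–20:20

Merge the first list: 06:10–07:10, 10:10–19:20.
Merge the second list: 07:50–12:00, 18:00–20:20.
A \ B = 06:10–07:10, 12:00–18:00.
B \ A = 07:50–10:10, 19:20–20:20.
Union of the two gives the symmetric difference.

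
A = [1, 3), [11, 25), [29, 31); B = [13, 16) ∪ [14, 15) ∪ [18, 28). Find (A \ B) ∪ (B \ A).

B, merged: [13, 16), [18, 28).
Only in the first: [1, 3), [11, 13), [16, 18), [29, 31).
Only in the second: [25, 28).
Together these are the periods covered by exactly one.

[1, 3) ∪ [11, 13) ∪ [16, 18) ∪ [25, 28) ∪ [29, 31)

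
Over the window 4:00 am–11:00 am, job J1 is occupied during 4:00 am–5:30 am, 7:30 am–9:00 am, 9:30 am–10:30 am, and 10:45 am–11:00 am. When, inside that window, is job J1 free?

5:30 am-7:30 am, 9:00 am-9:30 am, 10:30 am-10:45 am

After merging, the occupied span is 4:00 am-5:30 am, 7:30 am-9:00 am, 9:30 am-10:30 am, 10:45 am-11:00 am.
Uncovered inside 4:00 am-11:00 am: 5:30 am-7:30 am, 9:00 am-9:30 am, 10:30 am-10:45 am.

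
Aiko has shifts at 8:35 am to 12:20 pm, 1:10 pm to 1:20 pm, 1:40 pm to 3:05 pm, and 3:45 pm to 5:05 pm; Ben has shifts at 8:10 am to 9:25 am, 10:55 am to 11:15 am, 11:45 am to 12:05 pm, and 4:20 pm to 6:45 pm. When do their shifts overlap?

8:35 am–12:20 pm overlaps B on 8:35 am–9:25 am, 10:55 am–11:15 am, 11:45 am–12:05 pm.
1:10 pm–1:20 pm falls entirely outside B.
1:40 pm–3:05 pm falls entirely outside B.
3:45 pm–5:05 pm overlaps B on 4:20 pm–5:05 pm.

8:35 am–9:25 am, 10:55 am–11:15 am, 11:45 am–12:05 pm, 4:20 pm–5:05 pm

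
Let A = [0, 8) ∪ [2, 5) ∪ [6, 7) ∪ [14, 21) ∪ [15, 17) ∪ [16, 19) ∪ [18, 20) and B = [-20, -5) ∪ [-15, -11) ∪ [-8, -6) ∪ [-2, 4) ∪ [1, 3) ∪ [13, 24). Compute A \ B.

[4, 8)

First set merges to [0, 8), [14, 21).
Second set merges to [-20, -5), [-2, 4), [13, 24).
[0, 8) \ B = [4, 8).
[14, 21): entirely removed.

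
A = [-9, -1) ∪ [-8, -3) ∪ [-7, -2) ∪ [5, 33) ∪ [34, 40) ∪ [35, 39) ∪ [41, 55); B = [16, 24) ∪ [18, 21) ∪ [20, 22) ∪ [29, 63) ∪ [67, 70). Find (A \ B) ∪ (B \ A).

[-9, -1) ∪ [5, 16) ∪ [24, 29) ∪ [33, 34) ∪ [40, 41) ∪ [55, 63) ∪ [67, 70)

Merge the first list: [-9, -1), [5, 33), [34, 40), [41, 55).
Merge the second list: [16, 24), [29, 63), [67, 70).
A but not B: [-9, -1), [5, 16), [24, 29).
B but not A: [33, 34), [40, 41), [55, 63), [67, 70).
Combining gives A △ B.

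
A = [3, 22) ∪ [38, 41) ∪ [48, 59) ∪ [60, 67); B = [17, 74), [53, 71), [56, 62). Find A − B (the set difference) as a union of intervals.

Second set merges to [17, 74).
[3, 22) \ B = [3, 17).
[38, 41): entirely removed.
[48, 59): entirely removed.
[60, 67): entirely removed.

[3, 17)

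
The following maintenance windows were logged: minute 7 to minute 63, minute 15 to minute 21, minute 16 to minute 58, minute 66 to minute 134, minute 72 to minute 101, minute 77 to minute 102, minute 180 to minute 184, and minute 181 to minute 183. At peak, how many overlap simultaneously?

Walk the sorted start/end points keeping a running depth.
The depth first hits 3 at minute 16.

3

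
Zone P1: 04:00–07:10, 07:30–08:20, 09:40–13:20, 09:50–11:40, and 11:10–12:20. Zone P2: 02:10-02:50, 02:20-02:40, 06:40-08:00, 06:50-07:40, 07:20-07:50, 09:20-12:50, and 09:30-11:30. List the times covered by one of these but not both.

02:10-02:50, 04:00-06:40, 07:10-07:30, 08:00-08:20, 09:20-09:40, 12:50-13:20

First set merges to 04:00-07:10, 07:30-08:20, 09:40-13:20.
Second set merges to 02:10-02:50, 06:40-08:00, 09:20-12:50.
A \ B = 04:00-06:40, 08:00-08:20, 12:50-13:20.
B \ A = 02:10-02:50, 07:10-07:30, 09:20-09:40.
Union of the two gives the symmetric difference.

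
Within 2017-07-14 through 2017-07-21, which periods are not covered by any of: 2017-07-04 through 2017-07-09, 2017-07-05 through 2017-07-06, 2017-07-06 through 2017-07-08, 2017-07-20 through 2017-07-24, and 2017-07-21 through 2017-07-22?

After merging, the occupied span is 2017-07-04 through 2017-07-09, 2017-07-20 through 2017-07-24.
Complement within 2017-07-14 through 2017-07-21: 2017-07-14 through 2017-07-19.

2017-07-14 through 2017-07-19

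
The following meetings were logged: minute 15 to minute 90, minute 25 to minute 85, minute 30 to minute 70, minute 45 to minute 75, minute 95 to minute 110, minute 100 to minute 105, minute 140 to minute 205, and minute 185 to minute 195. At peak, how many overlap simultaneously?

4

Sweep endpoints in order; track running count of active intervals.
Peak of 4 reached at minute 45.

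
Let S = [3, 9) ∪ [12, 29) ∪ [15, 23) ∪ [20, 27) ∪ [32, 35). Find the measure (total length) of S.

26

Merged: [3, 9), [12, 29), [32, 35).
Lengths: 6 + 17 + 3 = 26.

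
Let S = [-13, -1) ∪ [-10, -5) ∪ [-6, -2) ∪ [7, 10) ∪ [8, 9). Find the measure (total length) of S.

15

Merged: [-13, -1), [7, 10).
Lengths: 12 + 3 = 15.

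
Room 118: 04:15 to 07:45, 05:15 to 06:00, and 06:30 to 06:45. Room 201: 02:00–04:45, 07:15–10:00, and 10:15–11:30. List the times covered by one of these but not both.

02:00–04:15, 04:45–07:15, 07:45–10:00, 10:15–11:30

A, merged: 04:15–07:45.
A but not B: 04:45–07:15.
B but not A: 02:00–04:15, 07:45–10:00, 10:15–11:30.
Combining gives A △ B.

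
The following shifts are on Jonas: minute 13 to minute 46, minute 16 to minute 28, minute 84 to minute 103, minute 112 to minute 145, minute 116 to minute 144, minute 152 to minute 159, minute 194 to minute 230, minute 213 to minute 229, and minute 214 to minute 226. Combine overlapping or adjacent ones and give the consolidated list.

minute 16 to minute 28 overlaps/touches minute 13 to minute 46 → extend to minute 13 to minute 46.
minute 84 to minute 103 is disjoint → start new block.
minute 112 to minute 145 is disjoint → start new block.
minute 116 to minute 144 overlaps/touches minute 112 to minute 145 → extend to minute 112 to minute 145.
minute 152 to minute 159 is disjoint → start new block.
minute 194 to minute 230 is disjoint → start new block.
minute 213 to minute 229 overlaps/touches minute 194 to minute 230 → extend to minute 194 to minute 230.
minute 214 to minute 226 overlaps/touches minute 194 to minute 230 → extend to minute 194 to minute 230.

minute 13 to minute 46, minute 84 to minute 103, minute 112 to minute 145, minute 152 to minute 159, minute 194 to minute 230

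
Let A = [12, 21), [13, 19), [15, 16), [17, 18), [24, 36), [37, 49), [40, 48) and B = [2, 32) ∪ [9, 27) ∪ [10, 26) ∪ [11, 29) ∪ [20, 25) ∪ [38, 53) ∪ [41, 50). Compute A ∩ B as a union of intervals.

A, merged: [12, 21), [24, 36), [37, 49).
B, merged: [2, 32), [38, 53).
[12, 21) ∩ B → [12, 21).
[24, 36) ∩ B → [24, 32).
[37, 49) ∩ B → [38, 49).

[12, 21) ∪ [24, 32) ∪ [38, 49)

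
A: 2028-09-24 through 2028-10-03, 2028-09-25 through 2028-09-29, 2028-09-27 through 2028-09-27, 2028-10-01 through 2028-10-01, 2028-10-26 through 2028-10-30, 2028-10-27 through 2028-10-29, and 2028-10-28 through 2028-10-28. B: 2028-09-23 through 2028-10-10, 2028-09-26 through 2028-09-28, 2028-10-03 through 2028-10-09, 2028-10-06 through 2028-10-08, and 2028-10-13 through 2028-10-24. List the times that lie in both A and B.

2028-09-24 through 2028-10-03

A, merged: 2028-09-24 through 2028-10-03, 2028-10-26 through 2028-10-30.
B, merged: 2028-09-23 through 2028-10-10, 2028-10-13 through 2028-10-24.
2028-09-24 through 2028-10-03 ∩ B → 2028-09-24 through 2028-10-03.
2028-10-26 through 2028-10-30 meets no B interval.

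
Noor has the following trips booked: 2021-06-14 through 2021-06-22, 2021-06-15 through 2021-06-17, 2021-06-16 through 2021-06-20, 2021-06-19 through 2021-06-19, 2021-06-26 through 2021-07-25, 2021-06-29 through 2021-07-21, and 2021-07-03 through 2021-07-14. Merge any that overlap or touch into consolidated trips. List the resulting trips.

2021-06-15 through 2021-06-17 overlaps/touches 2021-06-14 through 2021-06-22 → extend to 2021-06-14 through 2021-06-22.
2021-06-16 through 2021-06-20 overlaps/touches 2021-06-14 through 2021-06-22 → extend to 2021-06-14 through 2021-06-22.
2021-06-19 through 2021-06-19 overlaps/touches 2021-06-14 through 2021-06-22 → extend to 2021-06-14 through 2021-06-22.
2021-06-26 through 2021-07-25 is disjoint → start new block.
2021-06-29 through 2021-07-21 overlaps/touches 2021-06-26 through 2021-07-25 → extend to 2021-06-26 through 2021-07-25.
2021-07-03 through 2021-07-14 overlaps/touches 2021-06-26 through 2021-07-25 → extend to 2021-06-26 through 2021-07-25.

2021-06-14 through 2021-06-22, 2021-06-26 through 2021-07-25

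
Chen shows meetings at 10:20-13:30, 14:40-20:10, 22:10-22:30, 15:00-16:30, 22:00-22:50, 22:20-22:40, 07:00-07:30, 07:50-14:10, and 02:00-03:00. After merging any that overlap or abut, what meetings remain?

02:00–03:00, 07:00–07:30, 07:50–14:10, 14:40–20:10, 22:00–22:50

Sort by start: 02:00–03:00, 07:00–07:30, 07:50–14:10, 10:20–13:30, 14:40–20:10, 15:00–16:30, 22:00–22:50, 22:10–22:30, 22:20–22:40.
07:00–07:30 is disjoint → start new block.
07:50–14:10 is disjoint → start new block.
10:20–13:30 overlaps/touches 07:50–14:10 → extend to 07:50–14:10.
14:40–20:10 is disjoint → start new block.
15:00–16:30 overlaps/touches 14:40–20:10 → extend to 14:40–20:10.
22:00–22:50 is disjoint → start new block.
22:10–22:30 overlaps/touches 22:00–22:50 → extend to 22:00–22:50.
22:20–22:40 overlaps/touches 22:00–22:50 → extend to 22:00–22:50.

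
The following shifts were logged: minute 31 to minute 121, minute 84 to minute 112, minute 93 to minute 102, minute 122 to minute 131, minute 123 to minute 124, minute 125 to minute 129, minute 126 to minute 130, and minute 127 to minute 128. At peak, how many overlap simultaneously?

4

At minute 127, 4 of the intervals are simultaneously active.
No point has more.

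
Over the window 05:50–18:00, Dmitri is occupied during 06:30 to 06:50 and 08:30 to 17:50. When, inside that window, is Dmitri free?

After merging, the occupied span is 06:30–06:50, 08:30–17:50.
Complement within 05:50–18:00: 05:50–06:30, 06:50–08:30, 17:50–18:00.

05:50–06:30, 06:50–08:30, 17:50–18:00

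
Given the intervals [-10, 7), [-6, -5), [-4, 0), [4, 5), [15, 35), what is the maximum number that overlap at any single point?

2

Sweep endpoints in order; track running count of active intervals.
Peak of 2 reached at -6.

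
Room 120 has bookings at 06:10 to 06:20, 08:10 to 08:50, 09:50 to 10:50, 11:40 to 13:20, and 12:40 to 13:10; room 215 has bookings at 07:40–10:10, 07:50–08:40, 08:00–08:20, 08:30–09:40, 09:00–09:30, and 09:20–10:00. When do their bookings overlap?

08:10-08:50, 09:50-10:10

Merge the first list: 06:10-06:20, 08:10-08:50, 09:50-10:50, 11:40-13:20.
Merge the second list: 07:40-10:10.
06:10-06:20 meets no B interval.
08:10-08:50 ∩ B → 08:10-08:50.
09:50-10:50 ∩ B → 09:50-10:10.
11:40-13:20 meets no B interval.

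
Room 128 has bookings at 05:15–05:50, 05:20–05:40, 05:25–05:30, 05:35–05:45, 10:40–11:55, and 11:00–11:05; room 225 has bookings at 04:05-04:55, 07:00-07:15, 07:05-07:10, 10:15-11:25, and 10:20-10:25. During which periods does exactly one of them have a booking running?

Merge the first list: 05:15-05:50, 10:40-11:55.
Merge the second list: 04:05-04:55, 07:00-07:15, 10:15-11:25.
A \ B = 05:15-05:50, 11:25-11:55.
B \ A = 04:05-04:55, 07:00-07:15, 10:15-10:40.
Union of the two gives the symmetric difference.

04:05-04:55, 05:15-05:50, 07:00-07:15, 10:15-10:40, 11:25-11:55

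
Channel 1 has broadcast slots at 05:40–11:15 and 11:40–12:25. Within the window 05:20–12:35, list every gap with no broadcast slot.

Covered (merged): 05:40–11:15, 11:40–12:25.
Complement within 05:20–12:35: 05:20–05:40, 11:15–11:40, 12:25–12:35.

05:20–05:40, 11:15–11:40, 12:25–12:35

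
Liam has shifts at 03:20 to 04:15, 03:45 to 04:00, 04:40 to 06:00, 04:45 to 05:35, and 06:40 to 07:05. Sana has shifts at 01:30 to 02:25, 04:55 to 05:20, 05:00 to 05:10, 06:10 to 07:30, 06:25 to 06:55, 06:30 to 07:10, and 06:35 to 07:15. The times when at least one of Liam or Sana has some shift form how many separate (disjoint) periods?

A, merged: 03:20-04:15, 04:40-06:00, 06:40-07:05.
B, merged: 01:30-02:25, 04:55-05:20, 06:10-07:30.
A ∪ B = 01:30-02:25, 03:20-04:15, 04:40-06:00, 06:10-07:30.
That is 4 disjoint pieces.

4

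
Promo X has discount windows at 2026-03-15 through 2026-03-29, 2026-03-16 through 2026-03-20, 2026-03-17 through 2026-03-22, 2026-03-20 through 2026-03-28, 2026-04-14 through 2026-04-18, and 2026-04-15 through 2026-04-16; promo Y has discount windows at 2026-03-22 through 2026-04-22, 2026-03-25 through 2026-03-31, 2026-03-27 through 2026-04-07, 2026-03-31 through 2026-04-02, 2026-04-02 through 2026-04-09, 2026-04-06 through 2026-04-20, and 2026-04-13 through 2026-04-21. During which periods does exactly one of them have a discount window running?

2026-03-15 through 2026-03-21, 2026-03-30 through 2026-04-13, 2026-04-19 through 2026-04-22

Merge the first list: 2026-03-15 through 2026-03-29, 2026-04-14 through 2026-04-18.
Merge the second list: 2026-03-22 through 2026-04-22.
A but not B: 2026-03-15 through 2026-03-21.
B but not A: 2026-03-30 through 2026-04-13, 2026-04-19 through 2026-04-22.
Combining gives A △ B.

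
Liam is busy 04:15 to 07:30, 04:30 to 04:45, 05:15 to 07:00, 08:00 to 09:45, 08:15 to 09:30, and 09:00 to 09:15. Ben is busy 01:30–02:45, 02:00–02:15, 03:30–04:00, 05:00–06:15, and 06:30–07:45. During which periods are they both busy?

Merge the first list: 04:15–07:30, 08:00–09:45.
Merge the second list: 01:30–02:45, 03:30–04:00, 05:00–06:15, 06:30–07:45.
04:15–07:30 ∩ B → 05:00–06:15, 06:30–07:30.
08:00–09:45 meets no B interval.

05:00–06:15, 06:30–07:30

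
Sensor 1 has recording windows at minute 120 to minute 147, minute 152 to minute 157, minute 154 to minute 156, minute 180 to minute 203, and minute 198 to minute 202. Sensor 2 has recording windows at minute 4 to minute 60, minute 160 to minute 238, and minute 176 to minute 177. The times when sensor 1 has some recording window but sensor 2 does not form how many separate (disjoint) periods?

2

A, merged: minute 120 to minute 147, minute 152 to minute 157, minute 180 to minute 203.
B, merged: minute 4 to minute 60, minute 160 to minute 238.
A \ B = minute 120 to minute 147, minute 152 to minute 157.
That is 2 disjoint pieces.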